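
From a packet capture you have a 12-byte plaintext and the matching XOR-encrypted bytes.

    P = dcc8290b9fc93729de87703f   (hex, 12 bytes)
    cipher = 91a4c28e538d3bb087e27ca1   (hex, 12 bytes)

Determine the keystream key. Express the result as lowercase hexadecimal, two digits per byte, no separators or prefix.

Since cipher = P ⊕ key, XORing both sides with P gives key = P ⊕ cipher.
byte 0: 220 XOR 145 =  77
byte 1: 200 XOR 164 = 108
byte 2:  41 XOR 194 = 235
byte 3:  11 XOR 142 = 133
byte 4: 159 XOR  83 = 204
byte 5: 201 XOR 141 =  68
byte 6:  55 XOR  59 =  12
byte 7:  41 XOR 176 = 153
byte 8: 222 XOR 135 =  89
byte 9: 135 XOR 226 = 101
byte 10: 112 XOR 124 =  12
byte 11:  63 XOR 161 = 158

4d6ceb85cc440c9959650c9e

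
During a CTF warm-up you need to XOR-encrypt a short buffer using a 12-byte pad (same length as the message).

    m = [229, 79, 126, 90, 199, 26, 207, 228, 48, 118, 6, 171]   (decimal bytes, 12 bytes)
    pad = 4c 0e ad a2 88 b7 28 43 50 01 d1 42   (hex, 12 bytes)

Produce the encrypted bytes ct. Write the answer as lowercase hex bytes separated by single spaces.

a9 41 d3 f8 4f ad e7 a7 60 77 d7 e9

byte 0: 11100101 ^ 01001100 = 10101001
byte 1: 01001111 ^ 00001110 = 01000001
byte 2: 01111110 ^ 10101101 = 11010011
byte 3: 01011010 ^ 10100010 = 11111000
byte 4: 11000111 ^ 10001000 = 01001111
byte 5: 00011010 ^ 10110111 = 10101101
byte 6: 11001111 ^ 00101000 = 11100111
byte 7: 11100100 ^ 01000011 = 10100111
byte 8: 00110000 ^ 01010000 = 01100000
byte 9: 01110110 ^ 00000001 = 01110111
byte 10: 00000110 ^ 11010001 = 11010111
byte 11: 10101011 ^ 01000010 = 11101001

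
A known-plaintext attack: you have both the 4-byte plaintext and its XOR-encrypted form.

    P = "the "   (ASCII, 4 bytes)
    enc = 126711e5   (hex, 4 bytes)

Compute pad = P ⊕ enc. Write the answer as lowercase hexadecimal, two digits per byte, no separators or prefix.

660f74c5

Since enc = P ⊕ pad, XORing both sides with P gives pad = P ⊕ enc.
byte 0: 74 ⊕ 12 = 66
byte 1: 68 ⊕ 67 = 0f
byte 2: 65 ⊕ 11 = 74
byte 3: 20 ⊕ e5 = c5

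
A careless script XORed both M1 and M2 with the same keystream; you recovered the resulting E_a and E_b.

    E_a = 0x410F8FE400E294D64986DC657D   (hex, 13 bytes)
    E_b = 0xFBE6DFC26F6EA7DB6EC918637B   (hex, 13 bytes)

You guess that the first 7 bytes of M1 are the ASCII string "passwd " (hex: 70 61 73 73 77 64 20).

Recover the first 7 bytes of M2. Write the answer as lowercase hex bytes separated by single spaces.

ca 88 23 55 18 e8 13

First, E_a ⊕ E_b = (M1 ⊕ K) ⊕ (M2 ⊕ K) = M1 ⊕ M2, so the key drops out. Then M2 = (M1 ⊕ M2) ⊕ M1 over the first 7 bytes.
byte 0: (41 ^ fb) ^ 70 = ba ^ 70 = ca
byte 1: (0f ^ e6) ^ 61 = e9 ^ 61 = 88
byte 2: (8f ^ df) ^ 73 = 50 ^ 73 = 23
byte 3: (e4 ^ c2) ^ 73 = 26 ^ 73 = 55
byte 4: (00 ^ 6f) ^ 77 = 6f ^ 77 = 18
byte 5: (e2 ^ 6e) ^ 64 = 8c ^ 64 = e8
byte 6: (94 ^ a7) ^ 20 = 33 ^ 20 = 13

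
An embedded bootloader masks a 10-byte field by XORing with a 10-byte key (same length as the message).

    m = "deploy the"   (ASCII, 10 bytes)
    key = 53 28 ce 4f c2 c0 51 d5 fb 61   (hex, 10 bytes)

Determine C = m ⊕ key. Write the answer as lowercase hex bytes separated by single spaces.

XOR is its own inverse, so applying the key byte-wise gives the result directly.
01100100 XOR 01010011 = 00110111
01100101 XOR 00101000 = 01001101
01110000 XOR 11001110 = 10111110
01101100 XOR 01001111 = 00100011
01101111 XOR 11000010 = 10101101
01111001 XOR 11000000 = 10111001
00100000 XOR 01010001 = 01110001
01110100 XOR 11010101 = 10100001
01101000 XOR 11111011 = 10010011
01100101 XOR 01100001 = 00000100

37 4d be 23 ad b9 71 a1 93 04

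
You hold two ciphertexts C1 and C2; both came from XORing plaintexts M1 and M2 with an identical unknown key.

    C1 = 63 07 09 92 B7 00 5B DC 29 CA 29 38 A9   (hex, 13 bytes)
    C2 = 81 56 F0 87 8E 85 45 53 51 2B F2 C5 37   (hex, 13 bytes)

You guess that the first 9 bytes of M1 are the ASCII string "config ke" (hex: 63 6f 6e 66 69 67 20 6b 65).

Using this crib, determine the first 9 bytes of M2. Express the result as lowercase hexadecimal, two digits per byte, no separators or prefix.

First, C1 ⊕ C2 = (M1 ⊕ K) ⊕ (M2 ⊕ K) = M1 ⊕ M2, so the key drops out. Then M2 = (M1 ⊕ M2) ⊕ M1 over the first 9 bytes.
byte 0: (63 ^ 81) ^ 63 = e2 ^ 63 = 81
byte 1: (07 ^ 56) ^ 6f = 51 ^ 6f = 3e
byte 2: (09 ^ f0) ^ 6e = f9 ^ 6e = 97
byte 3: (92 ^ 87) ^ 66 = 15 ^ 66 = 73
byte 4: (b7 ^ 8e) ^ 69 = 39 ^ 69 = 50
byte 5: (00 ^ 85) ^ 67 = 85 ^ 67 = e2
byte 6: (5b ^ 45) ^ 20 = 1e ^ 20 = 3e
byte 7: (dc ^ 53) ^ 6b = 8f ^ 6b = e4
byte 8: (29 ^ 51) ^ 65 = 78 ^ 65 = 1d

813e977350e23ee41d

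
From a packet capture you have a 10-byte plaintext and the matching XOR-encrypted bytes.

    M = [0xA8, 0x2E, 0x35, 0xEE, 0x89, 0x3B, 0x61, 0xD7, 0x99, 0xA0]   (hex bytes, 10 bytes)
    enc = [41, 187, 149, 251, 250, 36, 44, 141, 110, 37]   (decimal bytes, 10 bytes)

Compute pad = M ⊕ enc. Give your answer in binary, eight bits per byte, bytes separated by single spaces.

10000001 10010101 10100000 00010101 01110011 00011111 01001101 01011010 11110111 10000101

Since enc = M ⊕ pad, XORing both sides with M gives pad = M ⊕ enc.
10101000 ⊕ 00101001 = 10000001
00101110 ⊕ 10111011 = 10010101
00110101 ⊕ 10010101 = 10100000
11101110 ⊕ 11111011 = 00010101
10001001 ⊕ 11111010 = 01110011
00111011 ⊕ 00100100 = 00011111
01100001 ⊕ 00101100 = 01001101
11010111 ⊕ 10001101 = 01011010
10011001 ⊕ 01101110 = 11110111
10100000 ⊕ 00100101 = 10000101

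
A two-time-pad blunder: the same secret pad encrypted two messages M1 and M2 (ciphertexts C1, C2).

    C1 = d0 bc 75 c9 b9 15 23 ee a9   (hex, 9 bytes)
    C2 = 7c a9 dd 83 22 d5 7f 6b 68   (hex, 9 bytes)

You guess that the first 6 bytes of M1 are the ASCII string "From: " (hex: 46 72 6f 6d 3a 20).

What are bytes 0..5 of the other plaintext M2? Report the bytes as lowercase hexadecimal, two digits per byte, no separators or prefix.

First, C1 ⊕ C2 = (M1 ⊕ K) ⊕ (M2 ⊕ K) = M1 ⊕ M2, so the key drops out. Then M2 = (M1 ⊕ M2) ⊕ M1 over the first 6 bytes.
byte 0: (d0 ^ 7c) ^ 46 = ac ^ 46 = ea
byte 1: (bc ^ a9) ^ 72 = 15 ^ 72 = 67
byte 2: (75 ^ dd) ^ 6f = a8 ^ 6f = c7
byte 3: (c9 ^ 83) ^ 6d = 4a ^ 6d = 27
byte 4: (b9 ^ 22) ^ 3a = 9b ^ 3a = a1
byte 5: (15 ^ d5) ^ 20 = c0 ^ 20 = e0

ea67c727a1e0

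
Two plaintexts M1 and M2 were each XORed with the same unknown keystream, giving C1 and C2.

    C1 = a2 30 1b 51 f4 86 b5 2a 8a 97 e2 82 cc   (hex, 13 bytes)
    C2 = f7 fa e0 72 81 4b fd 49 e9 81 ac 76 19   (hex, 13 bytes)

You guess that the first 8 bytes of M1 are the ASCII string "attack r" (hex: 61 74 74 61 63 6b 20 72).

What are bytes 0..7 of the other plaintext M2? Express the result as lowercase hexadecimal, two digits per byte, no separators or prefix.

First, C1 ⊕ C2 = (M1 ⊕ K) ⊕ (M2 ⊕ K) = M1 ⊕ M2, so the key drops out. Then M2 = (M1 ⊕ M2) ⊕ M1 over the first 8 bytes.
byte 0: (a2 ^ f7) ^ 61 = 55 ^ 61 = 34
byte 1: (30 ^ fa) ^ 74 = ca ^ 74 = be
byte 2: (1b ^ e0) ^ 74 = fb ^ 74 = 8f
byte 3: (51 ^ 72) ^ 61 = 23 ^ 61 = 42
byte 4: (f4 ^ 81) ^ 63 = 75 ^ 63 = 16
byte 5: (86 ^ 4b) ^ 6b = cd ^ 6b = a6
byte 6: (b5 ^ fd) ^ 20 = 48 ^ 20 = 68
byte 7: (2a ^ 49) ^ 72 = 63 ^ 72 = 11

34be8f4216a66811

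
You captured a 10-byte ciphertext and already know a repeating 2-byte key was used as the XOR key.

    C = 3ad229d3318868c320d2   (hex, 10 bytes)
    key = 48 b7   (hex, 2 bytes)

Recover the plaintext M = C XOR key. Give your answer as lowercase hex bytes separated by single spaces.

The 2-byte key repeats, so the effective keystream is 48 b7 48 b7 48 b7 48 b7 48 b7.
byte 0: 3a xor 48 = 72
byte 1: d2 xor b7 = 65
byte 2: 29 xor 48 = 61
byte 3: d3 xor b7 = 64
byte 4: 31 xor 48 = 79
byte 5: 88 xor b7 = 3f
byte 6: 68 xor 48 = 20
byte 7: c3 xor b7 = 74
byte 8: 20 xor 48 = 68
byte 9: d2 xor b7 = 65

72 65 61 64 79 3f 20 74 68 65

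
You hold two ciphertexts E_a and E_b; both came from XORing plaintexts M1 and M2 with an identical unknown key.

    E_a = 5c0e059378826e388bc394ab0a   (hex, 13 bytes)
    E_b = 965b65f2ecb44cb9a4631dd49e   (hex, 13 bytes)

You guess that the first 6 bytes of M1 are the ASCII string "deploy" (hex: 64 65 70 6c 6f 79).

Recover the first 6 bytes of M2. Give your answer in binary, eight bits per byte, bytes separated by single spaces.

First, E_a ⊕ E_b = (M1 ⊕ K) ⊕ (M2 ⊕ K) = M1 ⊕ M2, so the key drops out. Then M2 = (M1 ⊕ M2) ⊕ M1 over the first 6 bytes.
byte 0: (5c ⊕ 96) ⊕ 64 = ca ⊕ 64 = ae
byte 1: (0e ⊕ 5b) ⊕ 65 = 55 ⊕ 65 = 30
byte 2: (05 ⊕ 65) ⊕ 70 = 60 ⊕ 70 = 10
byte 3: (93 ⊕ f2) ⊕ 6c = 61 ⊕ 6c = 0d
byte 4: (78 ⊕ ec) ⊕ 6f = 94 ⊕ 6f = fb
byte 5: (82 ⊕ b4) ⊕ 79 = 36 ⊕ 79 = 4f

10101110 00110000 00010000 00001101 11111011 01001111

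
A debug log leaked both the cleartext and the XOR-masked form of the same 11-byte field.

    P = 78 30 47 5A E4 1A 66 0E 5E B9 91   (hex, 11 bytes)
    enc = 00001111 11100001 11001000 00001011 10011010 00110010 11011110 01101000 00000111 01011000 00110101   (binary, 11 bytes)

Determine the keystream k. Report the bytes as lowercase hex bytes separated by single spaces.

77 d1 8f 51 7e 28 b8 66 59 e1 a4

Since enc = P ⊕ k, XORing both sides with P gives k = P ⊕ enc.
78 xor 0f = 77
30 xor e1 = d1
47 xor c8 = 8f
5a xor 0b = 51
e4 xor 9a = 7e
1a xor 32 = 28
66 xor de = b8
0e xor 68 = 66
5e xor 07 = 59
b9 xor 58 = e1
91 xor 35 = a4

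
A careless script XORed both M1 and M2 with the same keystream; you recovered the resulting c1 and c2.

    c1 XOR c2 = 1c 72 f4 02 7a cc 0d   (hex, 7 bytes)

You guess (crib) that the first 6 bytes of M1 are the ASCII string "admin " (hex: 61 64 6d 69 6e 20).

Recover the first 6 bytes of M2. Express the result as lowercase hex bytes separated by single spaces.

Since c1 ⊕ c2 = M1 ⊕ M2, XORing with the guessed M1 bytes yields the corresponding M2 bytes: M2 = (c1 ⊕ c2) ⊕ M1.
1c ^ 61 = 7d
72 ^ 64 = 16
f4 ^ 6d = 99
02 ^ 69 = 6b
7a ^ 6e = 14
cc ^ 20 = ec

7d 16 99 6b 14 ec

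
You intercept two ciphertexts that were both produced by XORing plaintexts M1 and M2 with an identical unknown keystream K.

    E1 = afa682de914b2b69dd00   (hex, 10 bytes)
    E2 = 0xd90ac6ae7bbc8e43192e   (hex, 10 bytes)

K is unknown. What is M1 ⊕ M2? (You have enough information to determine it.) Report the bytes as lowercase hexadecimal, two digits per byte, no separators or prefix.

76ac4470eaf7a52ac42e

E1 ⊕ E2 = (M1 ⊕ K) ⊕ (M2 ⊕ K) = M1 ⊕ M2 — the shared key cancels under XOR.
byte 0: 10101111 ⊕ 11011001 = 01110110
byte 1: 10100110 ⊕ 00001010 = 10101100
byte 2: 10000010 ⊕ 11000110 = 01000100
byte 3: 11011110 ⊕ 10101110 = 01110000
byte 4: 10010001 ⊕ 01111011 = 11101010
byte 5: 01001011 ⊕ 10111100 = 11110111
byte 6: 00101011 ⊕ 10001110 = 10100101
byte 7: 01101001 ⊕ 01000011 = 00101010
byte 8: 11011101 ⊕ 00011001 = 11000100
byte 9: 00000000 ⊕ 00101110 = 00101110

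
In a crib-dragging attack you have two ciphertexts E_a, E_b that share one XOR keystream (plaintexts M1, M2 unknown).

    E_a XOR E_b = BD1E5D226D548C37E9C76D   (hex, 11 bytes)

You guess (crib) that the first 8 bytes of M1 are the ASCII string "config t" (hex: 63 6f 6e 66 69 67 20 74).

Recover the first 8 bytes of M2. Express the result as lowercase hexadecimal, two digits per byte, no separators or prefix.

Since E_a ⊕ E_b = M1 ⊕ M2, XORing with the guessed M1 bytes yields the corresponding M2 bytes: M2 = (E_a ⊕ E_b) ⊕ M1.
byte 0: bd ^ 63 = de
byte 1: 1e ^ 6f = 71
byte 2: 5d ^ 6e = 33
byte 3: 22 ^ 66 = 44
byte 4: 6d ^ 69 = 04
byte 5: 54 ^ 67 = 33
byte 6: 8c ^ 20 = ac
byte 7: 37 ^ 74 = 43

de7133440433ac43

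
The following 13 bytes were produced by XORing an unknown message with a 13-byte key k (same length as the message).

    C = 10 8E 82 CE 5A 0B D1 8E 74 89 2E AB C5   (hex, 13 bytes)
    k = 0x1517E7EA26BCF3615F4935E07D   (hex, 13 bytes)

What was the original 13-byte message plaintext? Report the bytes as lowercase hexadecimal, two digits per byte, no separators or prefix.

059965247cb722ef2bc01b4bb8

10 ⊕ 15 = 05
8e ⊕ 17 = 99
82 ⊕ e7 = 65
ce ⊕ ea = 24
5a ⊕ 26 = 7c
0b ⊕ bc = b7
d1 ⊕ f3 = 22
8e ⊕ 61 = ef
74 ⊕ 5f = 2b
89 ⊕ 49 = c0
2e ⊕ 35 = 1b
ab ⊕ e0 = 4b
c5 ⊕ 7d = b8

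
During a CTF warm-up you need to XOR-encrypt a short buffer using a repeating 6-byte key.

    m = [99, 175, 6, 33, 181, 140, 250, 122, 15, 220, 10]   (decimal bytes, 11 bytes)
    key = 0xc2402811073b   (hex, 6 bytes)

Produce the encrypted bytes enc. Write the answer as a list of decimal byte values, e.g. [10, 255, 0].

[161, 239, 46, 48, 178, 183, 56, 58, 39, 205, 13]

The 6-byte key repeats, so the effective keystream is c2 40 28 11 07 3b c2 40 28 11 07.
byte 0: 63 XOR c2 = a1
byte 1: af XOR 40 = ef
byte 2: 06 XOR 28 = 2e
byte 3: 21 XOR 11 = 30
byte 4: b5 XOR 07 = b2
byte 5: 8c XOR 3b = b7
byte 6: fa XOR c2 = 38
byte 7: 7a XOR 40 = 3a
byte 8: 0f XOR 28 = 27
byte 9: dc XOR 11 = cd
byte 10: 0a XOR 07 = 0d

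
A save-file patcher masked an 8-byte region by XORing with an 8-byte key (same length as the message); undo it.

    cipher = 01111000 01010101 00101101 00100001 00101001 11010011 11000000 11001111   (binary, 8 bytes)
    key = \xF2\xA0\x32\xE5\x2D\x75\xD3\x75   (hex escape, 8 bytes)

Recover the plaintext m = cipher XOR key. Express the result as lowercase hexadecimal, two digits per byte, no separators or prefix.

XOR is its own inverse, so applying the key byte-wise gives the result directly.
78 ^ f2 = 8a
55 ^ a0 = f5
2d ^ 32 = 1f
21 ^ e5 = c4
29 ^ 2d = 04
d3 ^ 75 = a6
c0 ^ d3 = 13
cf ^ 75 = ba

8af51fc404a613ba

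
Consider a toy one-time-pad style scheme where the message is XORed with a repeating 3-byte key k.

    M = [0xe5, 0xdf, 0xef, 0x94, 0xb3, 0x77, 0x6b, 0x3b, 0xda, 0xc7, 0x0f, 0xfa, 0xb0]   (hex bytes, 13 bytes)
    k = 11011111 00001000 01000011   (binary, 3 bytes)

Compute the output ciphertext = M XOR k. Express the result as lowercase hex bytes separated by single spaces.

The 3-byte key repeats, so the effective keystream is df 08 43 df 08 43 df 08 43 df 08 43 df.
byte 0: 11100101 ^ 11011111 = 00111010
byte 1: 11011111 ^ 00001000 = 11010111
byte 2: 11101111 ^ 01000011 = 10101100
byte 3: 10010100 ^ 11011111 = 01001011
byte 4: 10110011 ^ 00001000 = 10111011
byte 5: 01110111 ^ 01000011 = 00110100
byte 6: 01101011 ^ 11011111 = 10110100
byte 7: 00111011 ^ 00001000 = 00110011
byte 8: 11011010 ^ 01000011 = 10011001
byte 9: 11000111 ^ 11011111 = 00011000
byte 10: 00001111 ^ 00001000 = 00000111
byte 11: 11111010 ^ 01000011 = 10111001
byte 12: 10110000 ^ 11011111 = 01101111

3a d7 ac 4b bb 34 b4 33 99 18 07 b9 6f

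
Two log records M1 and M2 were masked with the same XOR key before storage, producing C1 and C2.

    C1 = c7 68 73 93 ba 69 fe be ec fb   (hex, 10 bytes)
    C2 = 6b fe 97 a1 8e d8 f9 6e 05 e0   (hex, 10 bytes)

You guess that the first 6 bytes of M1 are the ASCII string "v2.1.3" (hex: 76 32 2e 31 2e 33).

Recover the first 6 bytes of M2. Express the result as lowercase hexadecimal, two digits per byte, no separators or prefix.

First, C1 ⊕ C2 = (M1 ⊕ K) ⊕ (M2 ⊕ K) = M1 ⊕ M2, so the key drops out. Then M2 = (M1 ⊕ M2) ⊕ M1 over the first 6 bytes.
byte 0: (c7 xor 6b) xor 76 = ac xor 76 = da
byte 1: (68 xor fe) xor 32 = 96 xor 32 = a4
byte 2: (73 xor 97) xor 2e = e4 xor 2e = ca
byte 3: (93 xor a1) xor 31 = 32 xor 31 = 03
byte 4: (ba xor 8e) xor 2e = 34 xor 2e = 1a
byte 5: (69 xor d8) xor 33 = b1 xor 33 = 82

daa4ca031a82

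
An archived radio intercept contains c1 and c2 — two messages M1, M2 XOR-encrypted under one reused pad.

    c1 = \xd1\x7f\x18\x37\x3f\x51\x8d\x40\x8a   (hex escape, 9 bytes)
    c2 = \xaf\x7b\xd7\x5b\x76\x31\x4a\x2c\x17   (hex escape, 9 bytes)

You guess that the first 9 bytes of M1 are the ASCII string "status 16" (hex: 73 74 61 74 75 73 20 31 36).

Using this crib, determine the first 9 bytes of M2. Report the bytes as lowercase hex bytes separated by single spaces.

0d 70 ae 18 3c 13 e7 5d ab

First, c1 ⊕ c2 = (M1 ⊕ K) ⊕ (M2 ⊕ K) = M1 ⊕ M2, so the key drops out. Then M2 = (M1 ⊕ M2) ⊕ M1 over the first 9 bytes.
byte 0: (d1 ⊕ af) ⊕ 73 = 7e ⊕ 73 = 0d
byte 1: (7f ⊕ 7b) ⊕ 74 = 04 ⊕ 74 = 70
byte 2: (18 ⊕ d7) ⊕ 61 = cf ⊕ 61 = ae
byte 3: (37 ⊕ 5b) ⊕ 74 = 6c ⊕ 74 = 18
byte 4: (3f ⊕ 76) ⊕ 75 = 49 ⊕ 75 = 3c
byte 5: (51 ⊕ 31) ⊕ 73 = 60 ⊕ 73 = 13
byte 6: (8d ⊕ 4a) ⊕ 20 = c7 ⊕ 20 = e7
byte 7: (40 ⊕ 2c) ⊕ 31 = 6c ⊕ 31 = 5d
byte 8: (8a ⊕ 17) ⊕ 36 = 9d ⊕ 36 = ab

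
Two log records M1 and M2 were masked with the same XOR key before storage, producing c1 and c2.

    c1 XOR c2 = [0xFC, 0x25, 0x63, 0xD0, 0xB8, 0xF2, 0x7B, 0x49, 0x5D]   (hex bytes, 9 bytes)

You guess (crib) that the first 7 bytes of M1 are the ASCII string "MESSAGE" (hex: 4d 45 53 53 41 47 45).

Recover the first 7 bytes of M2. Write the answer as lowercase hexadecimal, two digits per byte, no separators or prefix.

Since c1 ⊕ c2 = M1 ⊕ M2, XORing with the guessed M1 bytes yields the corresponding M2 bytes: M2 = (c1 ⊕ c2) ⊕ M1.
fc ⊕ 4d = b1
25 ⊕ 45 = 60
63 ⊕ 53 = 30
d0 ⊕ 53 = 83
b8 ⊕ 41 = f9
f2 ⊕ 47 = b5
7b ⊕ 45 = 3e

b1603083f9b53e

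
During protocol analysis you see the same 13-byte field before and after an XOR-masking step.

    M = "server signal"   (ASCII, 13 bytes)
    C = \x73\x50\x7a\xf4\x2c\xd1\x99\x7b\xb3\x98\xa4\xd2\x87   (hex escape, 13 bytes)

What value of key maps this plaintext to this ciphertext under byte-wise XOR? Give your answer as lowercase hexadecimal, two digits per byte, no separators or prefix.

Since C = M ⊕ key, XORing both sides with M gives key = M ⊕ C.
byte 0: 115 xor 115 =   0
byte 1: 101 xor  80 =  53
byte 2: 114 xor 122 =   8
byte 3: 118 xor 244 = 130
byte 4: 101 xor  44 =  73
byte 5: 114 xor 209 = 163
byte 6:  32 xor 153 = 185
byte 7: 115 xor 123 =   8
byte 8: 105 xor 179 = 218
byte 9: 103 xor 152 = 255
byte 10: 110 xor 164 = 202
byte 11:  97 xor 210 = 179
byte 12: 108 xor 135 = 235

0035088249a3b908daffcab3eb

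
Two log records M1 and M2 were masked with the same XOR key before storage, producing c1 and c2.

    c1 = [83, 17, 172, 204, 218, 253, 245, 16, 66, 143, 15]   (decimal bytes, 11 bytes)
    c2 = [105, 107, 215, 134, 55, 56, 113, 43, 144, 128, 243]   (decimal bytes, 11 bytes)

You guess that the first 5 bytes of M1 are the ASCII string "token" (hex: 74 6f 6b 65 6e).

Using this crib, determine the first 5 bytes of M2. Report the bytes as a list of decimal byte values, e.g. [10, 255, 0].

[78, 21, 16, 47, 131]

First, c1 ⊕ c2 = (M1 ⊕ K) ⊕ (M2 ⊕ K) = M1 ⊕ M2, so the key drops out. Then M2 = (M1 ⊕ M2) ⊕ M1 over the first 5 bytes.
byte 0: (53 XOR 69) XOR 74 = 3a XOR 74 = 4e
byte 1: (11 XOR 6b) XOR 6f = 7a XOR 6f = 15
byte 2: (ac XOR d7) XOR 6b = 7b XOR 6b = 10
byte 3: (cc XOR 86) XOR 65 = 4a XOR 65 = 2f
byte 4: (da XOR 37) XOR 6e = ed XOR 6e = 83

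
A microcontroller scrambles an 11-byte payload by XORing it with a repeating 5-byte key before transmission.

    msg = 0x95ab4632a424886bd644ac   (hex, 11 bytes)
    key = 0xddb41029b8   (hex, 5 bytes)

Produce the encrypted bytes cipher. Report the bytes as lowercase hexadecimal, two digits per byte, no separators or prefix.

The 5-byte key repeats, so the effective keystream is dd b4 10 29 b8 dd b4 10 29 b8 dd.
byte 0: 149 ⊕ 221 =  72
byte 1: 171 ⊕ 180 =  31
byte 2:  70 ⊕  16 =  86
byte 3:  50 ⊕  41 =  27
byte 4: 164 ⊕ 184 =  28
byte 5:  36 ⊕ 221 = 249
byte 6: 136 ⊕ 180 =  60
byte 7: 107 ⊕  16 = 123
byte 8: 214 ⊕  41 = 255
byte 9:  68 ⊕ 184 = 252
byte 10: 172 ⊕ 221 = 113

481f561b1cf93c7bfffc71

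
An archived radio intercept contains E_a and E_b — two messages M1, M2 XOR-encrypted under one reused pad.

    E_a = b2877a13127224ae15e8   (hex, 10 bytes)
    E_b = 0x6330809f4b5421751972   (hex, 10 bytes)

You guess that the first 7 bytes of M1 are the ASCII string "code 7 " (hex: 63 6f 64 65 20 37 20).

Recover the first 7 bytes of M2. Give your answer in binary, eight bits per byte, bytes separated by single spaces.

First, E_a ⊕ E_b = (M1 ⊕ K) ⊕ (M2 ⊕ K) = M1 ⊕ M2, so the key drops out. Then M2 = (M1 ⊕ M2) ⊕ M1 over the first 7 bytes.
byte 0: (b2 xor 63) xor 63 = d1 xor 63 = b2
byte 1: (87 xor 30) xor 6f = b7 xor 6f = d8
byte 2: (7a xor 80) xor 64 = fa xor 64 = 9e
byte 3: (13 xor 9f) xor 65 = 8c xor 65 = e9
byte 4: (12 xor 4b) xor 20 = 59 xor 20 = 79
byte 5: (72 xor 54) xor 37 = 26 xor 37 = 11
byte 6: (24 xor 21) xor 20 = 05 xor 20 = 25

10110010 11011000 10011110 11101001 01111001 00010001 00100101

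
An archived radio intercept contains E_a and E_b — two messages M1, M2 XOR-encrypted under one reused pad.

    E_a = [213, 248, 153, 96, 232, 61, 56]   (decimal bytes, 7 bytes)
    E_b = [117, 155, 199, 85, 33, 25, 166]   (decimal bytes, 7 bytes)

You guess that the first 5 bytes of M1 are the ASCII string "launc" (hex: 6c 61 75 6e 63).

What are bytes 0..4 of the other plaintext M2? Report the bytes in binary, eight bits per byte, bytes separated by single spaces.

First, E_a ⊕ E_b = (M1 ⊕ K) ⊕ (M2 ⊕ K) = M1 ⊕ M2, so the key drops out. Then M2 = (M1 ⊕ M2) ⊕ M1 over the first 5 bytes.
byte 0: (d5 ^ 75) ^ 6c = a0 ^ 6c = cc
byte 1: (f8 ^ 9b) ^ 61 = 63 ^ 61 = 02
byte 2: (99 ^ c7) ^ 75 = 5e ^ 75 = 2b
byte 3: (60 ^ 55) ^ 6e = 35 ^ 6e = 5b
byte 4: (e8 ^ 21) ^ 63 = c9 ^ 63 = aa

11001100 00000010 00101011 01011011 10101010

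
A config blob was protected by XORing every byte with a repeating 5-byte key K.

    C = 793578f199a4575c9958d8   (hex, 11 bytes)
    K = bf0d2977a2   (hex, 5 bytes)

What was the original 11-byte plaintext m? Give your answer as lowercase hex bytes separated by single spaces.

The 5-byte key repeats, so the effective keystream is bf 0d 29 77 a2 bf 0d 29 77 a2 bf.
byte 0: 79 ^ bf = c6
byte 1: 35 ^ 0d = 38
byte 2: 78 ^ 29 = 51
byte 3: f1 ^ 77 = 86
byte 4: 99 ^ a2 = 3b
byte 5: a4 ^ bf = 1b
byte 6: 57 ^ 0d = 5a
byte 7: 5c ^ 29 = 75
byte 8: 99 ^ 77 = ee
byte 9: 58 ^ a2 = fa
byte 10: d8 ^ bf = 67

c6 38 51 86 3b 1b 5a 75 ee fa 67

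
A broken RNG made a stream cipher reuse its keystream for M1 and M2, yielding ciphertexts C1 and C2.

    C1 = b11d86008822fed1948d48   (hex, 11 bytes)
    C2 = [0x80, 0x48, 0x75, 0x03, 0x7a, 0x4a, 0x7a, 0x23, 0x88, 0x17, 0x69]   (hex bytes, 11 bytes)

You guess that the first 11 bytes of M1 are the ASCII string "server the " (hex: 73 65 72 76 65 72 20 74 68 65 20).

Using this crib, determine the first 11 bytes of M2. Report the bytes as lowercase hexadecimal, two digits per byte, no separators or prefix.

42308175971aa48674ff01

First, C1 ⊕ C2 = (M1 ⊕ K) ⊕ (M2 ⊕ K) = M1 ⊕ M2, so the key drops out. Then M2 = (M1 ⊕ M2) ⊕ M1 over the first 11 bytes.
byte 0: (b1 xor 80) xor 73 = 31 xor 73 = 42
byte 1: (1d xor 48) xor 65 = 55 xor 65 = 30
byte 2: (86 xor 75) xor 72 = f3 xor 72 = 81
byte 3: (00 xor 03) xor 76 = 03 xor 76 = 75
byte 4: (88 xor 7a) xor 65 = f2 xor 65 = 97
byte 5: (22 xor 4a) xor 72 = 68 xor 72 = 1a
byte 6: (fe xor 7a) xor 20 = 84 xor 20 = a4
byte 7: (d1 xor 23) xor 74 = f2 xor 74 = 86
byte 8: (94 xor 88) xor 68 = 1c xor 68 = 74
byte 9: (8d xor 17) xor 65 = 9a xor 65 = ff
byte 10: (48 xor 69) xor 20 = 21 xor 20 = 01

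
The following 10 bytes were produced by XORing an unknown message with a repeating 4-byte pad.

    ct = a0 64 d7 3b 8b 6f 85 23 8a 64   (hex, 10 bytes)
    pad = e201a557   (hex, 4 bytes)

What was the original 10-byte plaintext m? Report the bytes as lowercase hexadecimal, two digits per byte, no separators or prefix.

4265726c696e20746865

The 4-byte key repeats, so the effective keystream is e2 01 a5 57 e2 01 a5 57 e2 01.
byte 0: a0 xor e2 = 42
byte 1: 64 xor 01 = 65
byte 2: d7 xor a5 = 72
byte 3: 3b xor 57 = 6c
byte 4: 8b xor e2 = 69
byte 5: 6f xor 01 = 6e
byte 6: 85 xor a5 = 20
byte 7: 23 xor 57 = 74
byte 8: 8a xor e2 = 68
byte 9: 64 xor 01 = 65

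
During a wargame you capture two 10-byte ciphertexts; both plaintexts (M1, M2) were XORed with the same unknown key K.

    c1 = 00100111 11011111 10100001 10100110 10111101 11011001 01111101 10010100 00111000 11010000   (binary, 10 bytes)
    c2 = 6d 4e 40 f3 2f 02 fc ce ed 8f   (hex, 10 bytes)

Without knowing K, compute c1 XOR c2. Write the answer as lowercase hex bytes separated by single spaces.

4a 91 e1 55 92 db 81 5a d5 5f

c1 ⊕ c2 = (M1 ⊕ K) ⊕ (M2 ⊕ K) = M1 ⊕ M2 — the shared key cancels under XOR.
 39 xor 109 =  74
223 xor  78 = 145
161 xor  64 = 225
166 xor 243 =  85
189 xor  47 = 146
217 xor   2 = 219
125 xor 252 = 129
148 xor 206 =  90
 56 xor 237 = 213
208 xor 143 =  95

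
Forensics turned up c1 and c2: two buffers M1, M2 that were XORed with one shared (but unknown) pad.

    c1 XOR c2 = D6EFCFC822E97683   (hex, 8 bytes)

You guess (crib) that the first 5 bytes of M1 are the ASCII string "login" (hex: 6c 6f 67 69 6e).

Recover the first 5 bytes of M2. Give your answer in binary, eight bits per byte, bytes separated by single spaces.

Since c1 ⊕ c2 = M1 ⊕ M2, XORing with the guessed M1 bytes yields the corresponding M2 bytes: M2 = (c1 ⊕ c2) ⊕ M1.
byte 0: d6 xor 6c = ba
byte 1: ef xor 6f = 80
byte 2: cf xor 67 = a8
byte 3: c8 xor 69 = a1
byte 4: 22 xor 6e = 4c

10111010 10000000 10101000 10100001 01001100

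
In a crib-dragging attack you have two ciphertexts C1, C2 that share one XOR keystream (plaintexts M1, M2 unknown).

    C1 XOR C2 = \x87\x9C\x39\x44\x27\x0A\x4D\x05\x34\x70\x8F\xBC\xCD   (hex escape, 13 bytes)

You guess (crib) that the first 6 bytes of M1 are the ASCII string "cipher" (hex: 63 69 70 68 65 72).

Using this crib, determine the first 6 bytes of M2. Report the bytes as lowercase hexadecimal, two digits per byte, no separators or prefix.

Since C1 ⊕ C2 = M1 ⊕ M2, XORing with the guessed M1 bytes yields the corresponding M2 bytes: M2 = (C1 ⊕ C2) ⊕ M1.
byte 0: 10000111 ⊕ 01100011 = 11100100
byte 1: 10011100 ⊕ 01101001 = 11110101
byte 2: 00111001 ⊕ 01110000 = 01001001
byte 3: 01000100 ⊕ 01101000 = 00101100
byte 4: 00100111 ⊕ 01100101 = 01000010
byte 5: 00001010 ⊕ 01110010 = 01111000

e4f5492c4278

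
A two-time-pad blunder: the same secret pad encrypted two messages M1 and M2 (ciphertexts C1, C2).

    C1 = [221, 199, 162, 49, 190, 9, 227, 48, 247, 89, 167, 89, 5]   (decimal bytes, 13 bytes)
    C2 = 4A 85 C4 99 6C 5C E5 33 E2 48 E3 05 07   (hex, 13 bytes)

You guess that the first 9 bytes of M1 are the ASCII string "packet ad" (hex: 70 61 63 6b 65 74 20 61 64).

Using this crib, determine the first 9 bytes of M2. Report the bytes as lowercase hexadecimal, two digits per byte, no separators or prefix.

First, C1 ⊕ C2 = (M1 ⊕ K) ⊕ (M2 ⊕ K) = M1 ⊕ M2, so the key drops out. Then M2 = (M1 ⊕ M2) ⊕ M1 over the first 9 bytes.
byte 0: (dd ⊕ 4a) ⊕ 70 = 97 ⊕ 70 = e7
byte 1: (c7 ⊕ 85) ⊕ 61 = 42 ⊕ 61 = 23
byte 2: (a2 ⊕ c4) ⊕ 63 = 66 ⊕ 63 = 05
byte 3: (31 ⊕ 99) ⊕ 6b = a8 ⊕ 6b = c3
byte 4: (be ⊕ 6c) ⊕ 65 = d2 ⊕ 65 = b7
byte 5: (09 ⊕ 5c) ⊕ 74 = 55 ⊕ 74 = 21
byte 6: (e3 ⊕ e5) ⊕ 20 = 06 ⊕ 20 = 26
byte 7: (30 ⊕ 33) ⊕ 61 = 03 ⊕ 61 = 62
byte 8: (f7 ⊕ e2) ⊕ 64 = 15 ⊕ 64 = 71

e72305c3b721266271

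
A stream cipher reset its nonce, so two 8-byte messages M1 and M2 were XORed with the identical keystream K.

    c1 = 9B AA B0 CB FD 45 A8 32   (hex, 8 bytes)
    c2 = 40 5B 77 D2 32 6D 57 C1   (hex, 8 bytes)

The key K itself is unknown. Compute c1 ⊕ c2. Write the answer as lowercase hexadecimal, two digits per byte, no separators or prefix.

c1 ⊕ c2 = (M1 ⊕ K) ⊕ (M2 ⊕ K) = M1 ⊕ M2 — the shared key cancels under XOR.
byte 0: 155 XOR  64 = 219
byte 1: 170 XOR  91 = 241
byte 2: 176 XOR 119 = 199
byte 3: 203 XOR 210 =  25
byte 4: 253 XOR  50 = 207
byte 5:  69 XOR 109 =  40
byte 6: 168 XOR  87 = 255
byte 7:  50 XOR 193 = 243

dbf1c719cf28fff3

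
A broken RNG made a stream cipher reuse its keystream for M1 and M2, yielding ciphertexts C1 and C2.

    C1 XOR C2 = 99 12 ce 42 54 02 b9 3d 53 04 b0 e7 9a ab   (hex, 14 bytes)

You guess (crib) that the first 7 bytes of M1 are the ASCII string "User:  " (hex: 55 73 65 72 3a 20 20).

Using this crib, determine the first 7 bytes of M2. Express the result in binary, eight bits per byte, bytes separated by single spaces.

Since C1 ⊕ C2 = M1 ⊕ M2, XORing with the guessed M1 bytes yields the corresponding M2 bytes: M2 = (C1 ⊕ C2) ⊕ M1.
99 ⊕ 55 = cc
12 ⊕ 73 = 61
ce ⊕ 65 = ab
42 ⊕ 72 = 30
54 ⊕ 3a = 6e
02 ⊕ 20 = 22
b9 ⊕ 20 = 99

11001100 01100001 10101011 00110000 01101110 00100010 10011001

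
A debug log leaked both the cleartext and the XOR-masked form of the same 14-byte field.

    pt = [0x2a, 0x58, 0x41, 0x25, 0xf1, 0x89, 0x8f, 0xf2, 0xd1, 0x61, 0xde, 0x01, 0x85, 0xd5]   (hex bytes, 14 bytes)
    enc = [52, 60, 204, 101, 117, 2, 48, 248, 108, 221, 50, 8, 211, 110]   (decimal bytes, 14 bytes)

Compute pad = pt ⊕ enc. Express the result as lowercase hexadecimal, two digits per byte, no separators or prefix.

Since enc = pt ⊕ pad, XORing both sides with pt gives pad = pt ⊕ enc.
 42 xor  52 =  30
 88 xor  60 = 100
 65 xor 204 = 141
 37 xor 101 =  64
241 xor 117 = 132
137 xor   2 = 139
143 xor  48 = 191
242 xor 248 =  10
209 xor 108 = 189
 97 xor 221 = 188
222 xor  50 = 236
  1 xor   8 =   9
133 xor 211 =  86
213 xor 110 = 187

1e648d40848bbf0abdbcec0956bb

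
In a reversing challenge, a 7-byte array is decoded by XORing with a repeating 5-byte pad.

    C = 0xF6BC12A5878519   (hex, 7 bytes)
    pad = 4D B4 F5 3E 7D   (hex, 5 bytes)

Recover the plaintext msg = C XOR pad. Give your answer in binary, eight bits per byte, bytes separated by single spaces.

10111011 00001000 11100111 10011011 11111010 11001000 10101101

The 5-byte key repeats, so the effective keystream is 4d b4 f5 3e 7d 4d b4.
byte 0: 246 ⊕  77 = 187
byte 1: 188 ⊕ 180 =   8
byte 2:  18 ⊕ 245 = 231
byte 3: 165 ⊕  62 = 155
byte 4: 135 ⊕ 125 = 250
byte 5: 133 ⊕  77 = 200
byte 6:  25 ⊕ 180 = 173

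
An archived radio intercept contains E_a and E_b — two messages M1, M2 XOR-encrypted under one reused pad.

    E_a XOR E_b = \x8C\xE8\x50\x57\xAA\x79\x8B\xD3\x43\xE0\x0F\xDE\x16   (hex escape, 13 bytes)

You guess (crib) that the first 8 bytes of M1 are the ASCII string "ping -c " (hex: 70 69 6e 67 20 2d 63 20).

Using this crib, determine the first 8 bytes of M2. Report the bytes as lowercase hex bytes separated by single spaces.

Since E_a ⊕ E_b = M1 ⊕ M2, XORing with the guessed M1 bytes yields the corresponding M2 bytes: M2 = (E_a ⊕ E_b) ⊕ M1.
140 ⊕ 112 = 252
232 ⊕ 105 = 129
 80 ⊕ 110 =  62
 87 ⊕ 103 =  48
170 ⊕  32 = 138
121 ⊕  45 =  84
139 ⊕  99 = 232
211 ⊕  32 = 243

fc 81 3e 30 8a 54 e8 f3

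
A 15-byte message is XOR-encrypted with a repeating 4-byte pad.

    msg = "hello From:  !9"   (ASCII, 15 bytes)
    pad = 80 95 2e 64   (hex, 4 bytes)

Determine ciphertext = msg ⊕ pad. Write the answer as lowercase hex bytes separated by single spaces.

The 4-byte key repeats, so the effective keystream is 80 95 2e 64 80 95 2e 64 80 95 2e 64 80 95 2e.
byte 0: 01101000 ⊕ 10000000 = 11101000
byte 1: 01100101 ⊕ 10010101 = 11110000
byte 2: 01101100 ⊕ 00101110 = 01000010
byte 3: 01101100 ⊕ 01100100 = 00001000
byte 4: 01101111 ⊕ 10000000 = 11101111
byte 5: 00100000 ⊕ 10010101 = 10110101
byte 6: 01000110 ⊕ 00101110 = 01101000
byte 7: 01110010 ⊕ 01100100 = 00010110
byte 8: 01101111 ⊕ 10000000 = 11101111
byte 9: 01101101 ⊕ 10010101 = 11111000
byte 10: 00111010 ⊕ 00101110 = 00010100
byte 11: 00100000 ⊕ 01100100 = 01000100
byte 12: 00100000 ⊕ 10000000 = 10100000
byte 13: 00100001 ⊕ 10010101 = 10110100
byte 14: 00111001 ⊕ 00101110 = 00010111

e8 f0 42 08 ef b5 68 16 ef f8 14 44 a0 b4 17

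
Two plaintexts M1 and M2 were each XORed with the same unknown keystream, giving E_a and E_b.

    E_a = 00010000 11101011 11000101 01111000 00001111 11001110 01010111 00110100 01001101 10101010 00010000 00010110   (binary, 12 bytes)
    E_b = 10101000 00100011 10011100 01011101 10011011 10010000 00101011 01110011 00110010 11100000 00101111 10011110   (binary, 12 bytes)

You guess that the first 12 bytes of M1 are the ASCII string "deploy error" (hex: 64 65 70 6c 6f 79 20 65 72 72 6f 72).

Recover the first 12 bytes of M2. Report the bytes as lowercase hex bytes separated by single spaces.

First, E_a ⊕ E_b = (M1 ⊕ K) ⊕ (M2 ⊕ K) = M1 ⊕ M2, so the key drops out. Then M2 = (M1 ⊕ M2) ⊕ M1 over the first 12 bytes.
byte 0: (10 ⊕ a8) ⊕ 64 = b8 ⊕ 64 = dc
byte 1: (eb ⊕ 23) ⊕ 65 = c8 ⊕ 65 = ad
byte 2: (c5 ⊕ 9c) ⊕ 70 = 59 ⊕ 70 = 29
byte 3: (78 ⊕ 5d) ⊕ 6c = 25 ⊕ 6c = 49
byte 4: (0f ⊕ 9b) ⊕ 6f = 94 ⊕ 6f = fb
byte 5: (ce ⊕ 90) ⊕ 79 = 5e ⊕ 79 = 27
byte 6: (57 ⊕ 2b) ⊕ 20 = 7c ⊕ 20 = 5c
byte 7: (34 ⊕ 73) ⊕ 65 = 47 ⊕ 65 = 22
byte 8: (4d ⊕ 32) ⊕ 72 = 7f ⊕ 72 = 0d
byte 9: (aa ⊕ e0) ⊕ 72 = 4a ⊕ 72 = 38
byte 10: (10 ⊕ 2f) ⊕ 6f = 3f ⊕ 6f = 50
byte 11: (16 ⊕ 9e) ⊕ 72 = 88 ⊕ 72 = fa

dc ad 29 49 fb 27 5c 22 0d 38 50 fa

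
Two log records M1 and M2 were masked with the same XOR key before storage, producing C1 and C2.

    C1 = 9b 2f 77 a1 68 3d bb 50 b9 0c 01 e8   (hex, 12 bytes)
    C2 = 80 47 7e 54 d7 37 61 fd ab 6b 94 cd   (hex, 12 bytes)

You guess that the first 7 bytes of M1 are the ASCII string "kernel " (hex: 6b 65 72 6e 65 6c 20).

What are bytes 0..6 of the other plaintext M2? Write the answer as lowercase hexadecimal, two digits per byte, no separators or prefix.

700d7b9bda66fa

First, C1 ⊕ C2 = (M1 ⊕ K) ⊕ (M2 ⊕ K) = M1 ⊕ M2, so the key drops out. Then M2 = (M1 ⊕ M2) ⊕ M1 over the first 7 bytes.
byte 0: (9b XOR 80) XOR 6b = 1b XOR 6b = 70
byte 1: (2f XOR 47) XOR 65 = 68 XOR 65 = 0d
byte 2: (77 XOR 7e) XOR 72 = 09 XOR 72 = 7b
byte 3: (a1 XOR 54) XOR 6e = f5 XOR 6e = 9b
byte 4: (68 XOR d7) XOR 65 = bf XOR 65 = da
byte 5: (3d XOR 37) XOR 6c = 0a XOR 6c = 66
byte 6: (bb XOR 61) XOR 20 = da XOR 20 = fa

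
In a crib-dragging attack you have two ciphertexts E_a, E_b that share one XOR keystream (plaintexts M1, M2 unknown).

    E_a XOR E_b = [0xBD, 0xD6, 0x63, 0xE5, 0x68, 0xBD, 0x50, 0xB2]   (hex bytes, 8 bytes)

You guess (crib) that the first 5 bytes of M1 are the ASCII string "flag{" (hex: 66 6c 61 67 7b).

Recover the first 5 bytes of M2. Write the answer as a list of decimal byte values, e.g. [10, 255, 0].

Since E_a ⊕ E_b = M1 ⊕ M2, XORing with the guessed M1 bytes yields the corresponding M2 bytes: M2 = (E_a ⊕ E_b) ⊕ M1.
bd ^ 66 = db
d6 ^ 6c = ba
63 ^ 61 = 02
e5 ^ 67 = 82
68 ^ 7b = 13

[219, 186, 2, 130, 19]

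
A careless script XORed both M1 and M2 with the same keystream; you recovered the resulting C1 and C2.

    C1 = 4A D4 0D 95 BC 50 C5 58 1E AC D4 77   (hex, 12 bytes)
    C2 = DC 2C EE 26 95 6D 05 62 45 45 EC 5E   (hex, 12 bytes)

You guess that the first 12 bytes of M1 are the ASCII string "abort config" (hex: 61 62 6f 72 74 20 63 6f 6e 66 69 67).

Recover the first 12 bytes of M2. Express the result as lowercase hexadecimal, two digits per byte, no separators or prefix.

First, C1 ⊕ C2 = (M1 ⊕ K) ⊕ (M2 ⊕ K) = M1 ⊕ M2, so the key drops out. Then M2 = (M1 ⊕ M2) ⊕ M1 over the first 12 bytes.
byte 0: (4a ⊕ dc) ⊕ 61 = 96 ⊕ 61 = f7
byte 1: (d4 ⊕ 2c) ⊕ 62 = f8 ⊕ 62 = 9a
byte 2: (0d ⊕ ee) ⊕ 6f = e3 ⊕ 6f = 8c
byte 3: (95 ⊕ 26) ⊕ 72 = b3 ⊕ 72 = c1
byte 4: (bc ⊕ 95) ⊕ 74 = 29 ⊕ 74 = 5d
byte 5: (50 ⊕ 6d) ⊕ 20 = 3d ⊕ 20 = 1d
byte 6: (c5 ⊕ 05) ⊕ 63 = c0 ⊕ 63 = a3
byte 7: (58 ⊕ 62) ⊕ 6f = 3a ⊕ 6f = 55
byte 8: (1e ⊕ 45) ⊕ 6e = 5b ⊕ 6e = 35
byte 9: (ac ⊕ 45) ⊕ 66 = e9 ⊕ 66 = 8f
byte 10: (d4 ⊕ ec) ⊕ 69 = 38 ⊕ 69 = 51
byte 11: (77 ⊕ 5e) ⊕ 67 = 29 ⊕ 67 = 4e

f79a8cc15d1da355358f514e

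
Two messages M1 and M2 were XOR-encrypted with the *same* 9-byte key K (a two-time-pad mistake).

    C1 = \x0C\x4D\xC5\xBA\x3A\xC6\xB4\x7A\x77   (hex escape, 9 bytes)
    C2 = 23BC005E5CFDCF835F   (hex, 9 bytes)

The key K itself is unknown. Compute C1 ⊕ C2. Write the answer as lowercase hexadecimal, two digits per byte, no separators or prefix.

2ff1c5e4663b7bf928

C1 ⊕ C2 = (M1 ⊕ K) ⊕ (M2 ⊕ K) = M1 ⊕ M2 — the shared key cancels under XOR.
0c ⊕ 23 = 2f
4d ⊕ bc = f1
c5 ⊕ 00 = c5
ba ⊕ 5e = e4
3a ⊕ 5c = 66
c6 ⊕ fd = 3b
b4 ⊕ cf = 7b
7a ⊕ 83 = f9
77 ⊕ 5f = 28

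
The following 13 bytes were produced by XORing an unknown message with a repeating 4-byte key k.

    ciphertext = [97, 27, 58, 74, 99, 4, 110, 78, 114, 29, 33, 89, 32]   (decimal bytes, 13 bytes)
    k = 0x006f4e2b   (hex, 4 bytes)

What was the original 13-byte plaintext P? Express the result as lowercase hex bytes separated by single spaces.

61 74 74 61 63 6b 20 65 72 72 6f 72 20

The 4-byte key repeats, so the effective keystream is 00 6f 4e 2b 00 6f 4e 2b 00 6f 4e 2b 00.
byte 0: 61 XOR 00 = 61
byte 1: 1b XOR 6f = 74
byte 2: 3a XOR 4e = 74
byte 3: 4a XOR 2b = 61
byte 4: 63 XOR 00 = 63
byte 5: 04 XOR 6f = 6b
byte 6: 6e XOR 4e = 20
byte 7: 4e XOR 2b = 65
byte 8: 72 XOR 00 = 72
byte 9: 1d XOR 6f = 72
byte 10: 21 XOR 4e = 6f
byte 11: 59 XOR 2b = 72
byte 12: 20 XOR 00 = 20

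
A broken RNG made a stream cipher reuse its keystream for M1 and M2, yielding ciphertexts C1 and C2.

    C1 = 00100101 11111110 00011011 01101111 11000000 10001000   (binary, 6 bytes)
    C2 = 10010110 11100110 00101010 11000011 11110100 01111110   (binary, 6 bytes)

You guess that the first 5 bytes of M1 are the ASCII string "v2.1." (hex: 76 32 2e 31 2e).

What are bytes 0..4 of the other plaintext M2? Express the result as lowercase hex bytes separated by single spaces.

First, C1 ⊕ C2 = (M1 ⊕ K) ⊕ (M2 ⊕ K) = M1 ⊕ M2, so the key drops out. Then M2 = (M1 ⊕ M2) ⊕ M1 over the first 5 bytes.
byte 0: (25 ⊕ 96) ⊕ 76 = b3 ⊕ 76 = c5
byte 1: (fe ⊕ e6) ⊕ 32 = 18 ⊕ 32 = 2a
byte 2: (1b ⊕ 2a) ⊕ 2e = 31 ⊕ 2e = 1f
byte 3: (6f ⊕ c3) ⊕ 31 = ac ⊕ 31 = 9d
byte 4: (c0 ⊕ f4) ⊕ 2e = 34 ⊕ 2e = 1a

c5 2a 1f 9d 1a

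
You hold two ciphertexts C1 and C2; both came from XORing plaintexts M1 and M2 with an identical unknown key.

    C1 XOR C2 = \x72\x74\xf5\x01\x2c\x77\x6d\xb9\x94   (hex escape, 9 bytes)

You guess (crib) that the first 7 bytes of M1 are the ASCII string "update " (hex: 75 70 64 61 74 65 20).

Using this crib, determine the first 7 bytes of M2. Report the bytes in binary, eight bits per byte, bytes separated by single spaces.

Since C1 ⊕ C2 = M1 ⊕ M2, XORing with the guessed M1 bytes yields the corresponding M2 bytes: M2 = (C1 ⊕ C2) ⊕ M1.
72 ^ 75 = 07
74 ^ 70 = 04
f5 ^ 64 = 91
01 ^ 61 = 60
2c ^ 74 = 58
77 ^ 65 = 12
6d ^ 20 = 4d

00000111 00000100 10010001 01100000 01011000 00010010 01001101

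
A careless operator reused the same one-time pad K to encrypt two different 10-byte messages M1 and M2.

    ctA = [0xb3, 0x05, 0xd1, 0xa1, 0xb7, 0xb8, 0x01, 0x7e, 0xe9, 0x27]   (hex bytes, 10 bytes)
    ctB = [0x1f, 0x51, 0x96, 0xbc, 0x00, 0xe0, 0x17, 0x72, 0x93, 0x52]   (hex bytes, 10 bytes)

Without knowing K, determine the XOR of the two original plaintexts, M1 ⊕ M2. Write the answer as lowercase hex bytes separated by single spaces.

ac 54 47 1d b7 58 16 0c 7a 75

ctA ⊕ ctB = (M1 ⊕ K) ⊕ (M2 ⊕ K) = M1 ⊕ M2 — the shared key cancels under XOR.
byte 0: 10110011 xor 00011111 = 10101100
byte 1: 00000101 xor 01010001 = 01010100
byte 2: 11010001 xor 10010110 = 01000111
byte 3: 10100001 xor 10111100 = 00011101
byte 4: 10110111 xor 00000000 = 10110111
byte 5: 10111000 xor 11100000 = 01011000
byte 6: 00000001 xor 00010111 = 00010110
byte 7: 01111110 xor 01110010 = 00001100
byte 8: 11101001 xor 10010011 = 01111010
byte 9: 00100111 xor 01010010 = 01110101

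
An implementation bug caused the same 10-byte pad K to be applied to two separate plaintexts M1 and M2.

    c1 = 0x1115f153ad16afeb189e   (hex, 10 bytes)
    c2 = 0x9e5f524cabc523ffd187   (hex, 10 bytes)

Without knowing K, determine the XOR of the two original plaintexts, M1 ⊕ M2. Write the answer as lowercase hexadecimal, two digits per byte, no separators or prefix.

8f4aa31f06d38c14c919

c1 ⊕ c2 = (M1 ⊕ K) ⊕ (M2 ⊕ K) = M1 ⊕ M2 — the shared key cancels under XOR.
byte 0: 00010001 ^ 10011110 = 10001111
byte 1: 00010101 ^ 01011111 = 01001010
byte 2: 11110001 ^ 01010010 = 10100011
byte 3: 01010011 ^ 01001100 = 00011111
byte 4: 10101101 ^ 10101011 = 00000110
byte 5: 00010110 ^ 11000101 = 11010011
byte 6: 10101111 ^ 00100011 = 10001100
byte 7: 11101011 ^ 11111111 = 00010100
byte 8: 00011000 ^ 11010001 = 11001001
byte 9: 10011110 ^ 10000111 = 00011001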